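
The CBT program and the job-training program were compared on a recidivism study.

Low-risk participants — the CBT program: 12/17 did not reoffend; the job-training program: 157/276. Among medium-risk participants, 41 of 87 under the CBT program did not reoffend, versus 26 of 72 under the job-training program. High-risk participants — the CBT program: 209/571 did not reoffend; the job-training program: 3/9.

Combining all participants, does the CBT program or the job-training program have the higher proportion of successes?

Low-risk: the CBT program 12/17 = 70.6%, the job-training program 157/276 = 56.9% → the CBT program
Medium-risk: the CBT program 41/87 = 47.1%, the job-training program 26/72 = 36.1% → the CBT program
High-risk: the CBT program 209/571 = 36.6%, the job-training program 3/9 = 33.3% → the CBT program
Overall: the CBT program 262/675 = 38.8%, the job-training program 186/357 = 52.1% → the job-training program
(The CBT program wins every risk group but the job-training program wins overall — the CBT program's participants skew toward the low-rate high-risk group.)

the job-training program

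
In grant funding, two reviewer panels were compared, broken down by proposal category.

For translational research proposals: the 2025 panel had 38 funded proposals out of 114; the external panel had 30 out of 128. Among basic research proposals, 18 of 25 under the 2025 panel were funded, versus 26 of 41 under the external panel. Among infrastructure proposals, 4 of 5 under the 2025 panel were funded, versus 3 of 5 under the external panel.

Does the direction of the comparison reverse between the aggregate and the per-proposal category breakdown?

Translational research: the 2025 panel 38/114 = 33.3%, the external panel 30/128 = 23.4% → the 2025 panel
Basic research: the 2025 panel 18/25 = 72.0%, the external panel 26/41 = 63.4% → the 2025 panel
Infrastructure: the 2025 panel 4/5 = 80.0%, the external panel 3/5 = 60.0% → the 2025 panel
Overall: the 2025 panel 60/144 = 41.7%, the external panel 59/174 = 33.9% → the 2025 panel
The 2025 panel wins overall and in every proposal group — no reversal.

No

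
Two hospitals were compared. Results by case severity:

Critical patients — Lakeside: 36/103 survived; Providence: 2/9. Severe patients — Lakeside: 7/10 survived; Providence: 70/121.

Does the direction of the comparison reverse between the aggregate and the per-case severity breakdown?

Critical: Lakeside 36/103 = 35.0%, Providence 2/9 = 22.2% → Lakeside
Severe: Lakeside 7/10 = 70.0%, Providence 70/121 = 57.9% → Lakeside
Overall: Lakeside 43/113 = 38.1%, Providence 72/130 = 55.4% → Providence
Lakeside wins each case group but Providence wins overall — the comparison reverses. Lakeside's patients skew toward critical, which has a lower base rate.

Yes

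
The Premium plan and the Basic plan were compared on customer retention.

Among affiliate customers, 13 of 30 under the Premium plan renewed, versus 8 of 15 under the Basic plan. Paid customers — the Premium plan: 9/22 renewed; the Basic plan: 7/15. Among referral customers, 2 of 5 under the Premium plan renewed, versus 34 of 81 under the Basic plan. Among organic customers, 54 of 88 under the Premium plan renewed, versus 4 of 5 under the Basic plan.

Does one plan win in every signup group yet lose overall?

Affiliate: the Premium plan 13/30 = 43.3%, the Basic plan 8/15 = 53.3% → the Basic plan
Paid: the Premium plan 9/22 = 40.9%, the Basic plan 7/15 = 46.7% → the Basic plan
Referral: the Premium plan 2/5 = 40.0%, the Basic plan 34/81 = 42.0% → the Basic plan
Organic: the Premium plan 54/88 = 61.4%, the Basic plan 4/5 = 80.0% → the Basic plan
Overall: the Premium plan 78/145 = 53.8%, the Basic plan 53/116 = 45.7% → the Premium plan
The Basic plan wins each signup group but the Premium plan wins overall — the comparison reverses. The Basic plan's customers skew toward referral, which has a lower base rate.

Yes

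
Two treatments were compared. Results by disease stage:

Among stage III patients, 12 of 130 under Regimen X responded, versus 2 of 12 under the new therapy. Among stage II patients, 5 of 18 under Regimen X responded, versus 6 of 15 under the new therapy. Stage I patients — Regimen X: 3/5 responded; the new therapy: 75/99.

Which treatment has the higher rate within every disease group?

Stage III: Regimen X 12/130 = 9.2%, the new therapy 2/12 = 16.7% → the new therapy
Stage II: Regimen X 5/18 = 27.8%, the new therapy 6/15 = 40.0% → the new therapy
Stage I: Regimen X 3/5 = 60.0%, the new therapy 75/99 = 75.8% → the new therapy
The new therapy has the higher rate in all 3 groups.

the new therapy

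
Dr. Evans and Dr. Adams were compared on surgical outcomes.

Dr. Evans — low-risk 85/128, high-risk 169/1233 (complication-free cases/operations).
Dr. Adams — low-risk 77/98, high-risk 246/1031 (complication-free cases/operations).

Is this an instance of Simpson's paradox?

Low-risk: Dr. Evans 85/128 = 66.4%, Dr. Adams 77/98 = 78.6% → Dr. Adams
High-risk: Dr. Evans 169/1233 = 13.7%, Dr. Adams 246/1031 = 23.9% → Dr. Adams
Overall: Dr. Evans 254/1361 = 18.7%, Dr. Adams 323/1129 = 28.6% → Dr. Adams
Dr. Adams wins overall and in every patient risk group — no reversal.

No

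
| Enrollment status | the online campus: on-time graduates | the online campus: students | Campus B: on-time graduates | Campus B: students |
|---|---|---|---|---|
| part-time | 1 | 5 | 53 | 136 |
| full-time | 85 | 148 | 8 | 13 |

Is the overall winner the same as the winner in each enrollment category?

No

Part-time: the online campus 1/5 = 20.0%, Campus B 53/136 = 39.0% → Campus B
Full-time: the online campus 85/148 = 57.4%, Campus B 8/13 = 61.5% → Campus B
Overall: the online campus 86/153 = 56.2%, Campus B 61/149 = 40.9% → the online campus
Campus B wins each enrollment group but the online campus wins overall — the comparison reverses. Campus B's students skew toward part-time, which has a lower base rate.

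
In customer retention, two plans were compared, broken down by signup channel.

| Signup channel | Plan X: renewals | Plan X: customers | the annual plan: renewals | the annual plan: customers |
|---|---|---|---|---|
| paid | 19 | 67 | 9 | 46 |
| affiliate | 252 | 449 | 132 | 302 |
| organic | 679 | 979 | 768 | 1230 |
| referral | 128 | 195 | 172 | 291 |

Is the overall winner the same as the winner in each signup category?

Paid: Plan X 19/67 = 28.4%, the annual plan 9/46 = 19.6% → Plan X
Affiliate: Plan X 252/449 = 56.1%, the annual plan 132/302 = 43.7% → Plan X
Organic: Plan X 679/979 = 69.4%, the annual plan 768/1230 = 62.4% → Plan X
Referral: Plan X 128/195 = 65.6%, the annual plan 172/291 = 59.1% → Plan X
Overall: Plan X 1078/1690 = 63.8%, the annual plan 1081/1869 = 57.8% → Plan X
Plan X wins overall and in every signup group — no reversal.

Yes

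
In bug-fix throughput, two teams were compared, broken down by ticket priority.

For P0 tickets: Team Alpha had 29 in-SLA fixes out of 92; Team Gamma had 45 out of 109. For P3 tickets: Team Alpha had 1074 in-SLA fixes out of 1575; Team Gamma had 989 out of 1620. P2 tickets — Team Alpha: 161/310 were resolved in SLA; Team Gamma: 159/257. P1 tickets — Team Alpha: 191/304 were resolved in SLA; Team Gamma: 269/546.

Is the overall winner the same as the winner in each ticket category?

No

P0: Team Alpha 29/92 = 31.5%, Team Gamma 45/109 = 41.3% → Team Gamma
P3: Team Alpha 1074/1575 = 68.2%, Team Gamma 989/1620 = 61.0% → Team Alpha
P2: Team Alpha 161/310 = 51.9%, Team Gamma 159/257 = 61.9% → Team Gamma
P1: Team Alpha 191/304 = 62.8%, Team Gamma 269/546 = 49.3% → Team Alpha
Overall: Team Alpha 1455/2281 = 63.8%, Team Gamma 1462/2532 = 57.7% → Team Alpha
Neither sweeps: Team Alpha wins 2 of 4 groups, Team Gamma wins 2. Team Alpha wins overall but not every group — no Simpson reversal.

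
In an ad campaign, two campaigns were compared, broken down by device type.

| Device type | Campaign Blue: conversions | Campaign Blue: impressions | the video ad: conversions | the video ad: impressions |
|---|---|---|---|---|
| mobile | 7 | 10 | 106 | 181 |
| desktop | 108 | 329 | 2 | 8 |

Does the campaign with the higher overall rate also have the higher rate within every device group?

No

Mobile: Campaign Blue 7/10 = 70.0%, the video ad 106/181 = 58.6% → Campaign Blue
Desktop: Campaign Blue 108/329 = 32.8%, the video ad 2/8 = 25.0% → Campaign Blue
Overall: Campaign Blue 115/339 = 33.9%, the video ad 108/189 = 57.1% → the video ad
Campaign Blue wins each device group but the video ad wins overall — the comparison reverses. Campaign Blue's impressions skew toward desktop, which has a lower base rate.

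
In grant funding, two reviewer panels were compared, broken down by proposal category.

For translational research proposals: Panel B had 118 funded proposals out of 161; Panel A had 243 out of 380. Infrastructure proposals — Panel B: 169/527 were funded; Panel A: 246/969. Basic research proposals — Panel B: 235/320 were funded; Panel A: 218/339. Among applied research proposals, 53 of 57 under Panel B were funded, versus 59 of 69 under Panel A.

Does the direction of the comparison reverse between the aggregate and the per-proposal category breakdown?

No

Translational research: Panel B 118/161 = 73.3%, Panel A 243/380 = 63.9% → Panel B
Infrastructure: Panel B 169/527 = 32.1%, Panel A 246/969 = 25.4% → Panel B
Basic research: Panel B 235/320 = 73.4%, Panel A 218/339 = 64.3% → Panel B
Applied research: Panel B 53/57 = 93.0%, Panel A 59/69 = 85.5% → Panel B
Overall: Panel B 575/1065 = 54.0%, Panel A 766/1757 = 43.6% → Panel B
Panel B wins overall and in every proposal group — no reversal.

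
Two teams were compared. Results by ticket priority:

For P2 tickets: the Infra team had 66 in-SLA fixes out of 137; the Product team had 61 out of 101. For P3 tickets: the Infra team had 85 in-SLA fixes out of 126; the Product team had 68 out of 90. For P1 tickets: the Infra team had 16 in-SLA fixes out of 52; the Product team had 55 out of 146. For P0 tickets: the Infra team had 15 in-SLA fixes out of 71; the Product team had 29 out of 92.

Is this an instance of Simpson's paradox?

No

P2: the Infra team 66/137 = 48.2%, the Product team 61/101 = 60.4% → the Product team
P3: the Infra team 85/126 = 67.5%, the Product team 68/90 = 75.6% → the Product team
P1: the Infra team 16/52 = 30.8%, the Product team 55/146 = 37.7% → the Product team
P0: the Infra team 15/71 = 21.1%, the Product team 29/92 = 31.5% → the Product team
Overall: the Infra team 182/386 = 47.2%, the Product team 213/429 = 49.7% → the Product team
The Product team wins overall and in every ticket group — no reversal.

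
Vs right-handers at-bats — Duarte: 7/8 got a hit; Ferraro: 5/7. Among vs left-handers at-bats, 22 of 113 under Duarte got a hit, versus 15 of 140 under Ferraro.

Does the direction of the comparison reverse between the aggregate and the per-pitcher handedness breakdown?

Vs right-handers: Duarte 7/8 = 87.5%, Ferraro 5/7 = 71.4% → Duarte
Vs left-handers: Duarte 22/113 = 19.5%, Ferraro 15/140 = 10.7% → Duarte
Overall: Duarte 29/121 = 24.0%, Ferraro 20/147 = 13.6% → Duarte
Duarte wins overall and in every pitcher group — no reversal.

No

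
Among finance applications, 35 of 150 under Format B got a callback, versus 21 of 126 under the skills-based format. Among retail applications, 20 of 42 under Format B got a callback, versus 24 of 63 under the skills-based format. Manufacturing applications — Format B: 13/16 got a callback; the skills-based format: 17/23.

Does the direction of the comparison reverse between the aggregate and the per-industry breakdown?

Finance: Format B 35/150 = 23.3%, the skills-based format 21/126 = 16.7% → Format B
Retail: Format B 20/42 = 47.6%, the skills-based format 24/63 = 38.1% → Format B
Manufacturing: Format B 13/16 = 81.2%, the skills-based format 17/23 = 73.9% → Format B
Overall: Format B 68/208 = 32.7%, the skills-based format 62/212 = 29.2% → Format B
Format B wins overall and in every industry group — no reversal.

No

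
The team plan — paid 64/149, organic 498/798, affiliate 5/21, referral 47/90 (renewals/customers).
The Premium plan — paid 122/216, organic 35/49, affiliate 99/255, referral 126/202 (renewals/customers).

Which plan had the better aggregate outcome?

the team plan

Paid: the team plan 64/149 = 43.0%, the Premium plan 122/216 = 56.5% → the Premium plan
Organic: the team plan 498/798 = 62.4%, the Premium plan 35/49 = 71.4% → the Premium plan
Affiliate: the team plan 5/21 = 23.8%, the Premium plan 99/255 = 38.8% → the Premium plan
Referral: the team plan 47/90 = 52.2%, the Premium plan 126/202 = 62.4% → the Premium plan
Overall: the team plan 614/1058 = 58.0%, the Premium plan 382/722 = 52.9% → the team plan
(The Premium plan wins every signup group but the team plan wins overall — the Premium plan's customers skew toward the low-rate affiliate group.)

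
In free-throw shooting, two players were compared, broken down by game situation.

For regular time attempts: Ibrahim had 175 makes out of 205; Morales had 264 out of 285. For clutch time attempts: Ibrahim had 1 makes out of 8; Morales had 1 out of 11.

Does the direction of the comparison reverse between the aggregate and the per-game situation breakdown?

Regular time: Ibrahim 175/205 = 85.4%, Morales 264/285 = 92.6% → Morales
Clutch time: Ibrahim 1/8 = 12.5%, Morales 1/11 = 9.1% → Ibrahim
Overall: Ibrahim 176/213 = 82.6%, Morales 265/296 = 89.5% → Morales
Neither sweeps: Ibrahim wins 1 of 2 groups, Morales wins 1. Morales wins overall but not every group — no Simpson reversal.

No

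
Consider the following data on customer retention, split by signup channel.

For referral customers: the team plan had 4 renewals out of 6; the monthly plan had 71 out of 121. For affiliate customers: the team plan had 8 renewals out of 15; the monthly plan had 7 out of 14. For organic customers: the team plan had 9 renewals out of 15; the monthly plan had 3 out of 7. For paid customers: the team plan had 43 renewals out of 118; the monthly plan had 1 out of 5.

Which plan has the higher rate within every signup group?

the team plan

Referral: the team plan 4/6 = 66.7%, the monthly plan 71/121 = 58.7% → the team plan
Affiliate: the team plan 8/15 = 53.3%, the monthly plan 7/14 = 50.0% → the team plan
Organic: the team plan 9/15 = 60.0%, the monthly plan 3/7 = 42.9% → the team plan
Paid: the team plan 43/118 = 36.4%, the monthly plan 1/5 = 20.0% → the team plan
The team plan has the higher rate in all 4 groups.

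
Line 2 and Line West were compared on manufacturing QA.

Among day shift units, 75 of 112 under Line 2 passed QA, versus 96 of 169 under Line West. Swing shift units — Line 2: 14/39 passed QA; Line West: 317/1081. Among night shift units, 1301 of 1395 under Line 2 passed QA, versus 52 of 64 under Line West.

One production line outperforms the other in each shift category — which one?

Line 2

Day shift: Line 2 75/112 = 67.0%, Line West 96/169 = 56.8% → Line 2
Swing shift: Line 2 14/39 = 35.9%, Line West 317/1081 = 29.3% → Line 2
Night shift: Line 2 1301/1395 = 93.3%, Line West 52/64 = 81.2% → Line 2
Line 2 has the higher rate in all 3 groups.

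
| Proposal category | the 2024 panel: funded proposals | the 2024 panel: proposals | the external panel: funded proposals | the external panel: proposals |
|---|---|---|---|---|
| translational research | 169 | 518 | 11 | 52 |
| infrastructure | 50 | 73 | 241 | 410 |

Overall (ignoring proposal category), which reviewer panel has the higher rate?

Translational research: the 2024 panel 169/518 = 32.6%, the external panel 11/52 = 21.2% → the 2024 panel
Infrastructure: the 2024 panel 50/73 = 68.5%, the external panel 241/410 = 58.8% → the 2024 panel
Overall: the 2024 panel 219/591 = 37.1%, the external panel 252/462 = 54.5% → the external panel
(The 2024 panel wins every proposal group but the external panel wins overall — the 2024 panel's proposals skew toward the low-rate translational research group.)

the external panel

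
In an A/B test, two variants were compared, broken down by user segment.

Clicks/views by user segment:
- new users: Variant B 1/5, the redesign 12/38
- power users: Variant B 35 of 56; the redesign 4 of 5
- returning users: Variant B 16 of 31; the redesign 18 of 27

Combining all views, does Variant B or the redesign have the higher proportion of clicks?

New users: Variant B 1/5 = 20.0%, the redesign 12/38 = 31.6% → the redesign
Power users: Variant B 35/56 = 62.5%, the redesign 4/5 = 80.0% → the redesign
Returning users: Variant B 16/31 = 51.6%, the redesign 18/27 = 66.7% → the redesign
Overall: Variant B 52/92 = 56.5%, the redesign 34/70 = 48.6% → Variant B
(The redesign wins every user group but Variant B wins overall — the redesign's views skew toward the low-rate new users group.)

Variant B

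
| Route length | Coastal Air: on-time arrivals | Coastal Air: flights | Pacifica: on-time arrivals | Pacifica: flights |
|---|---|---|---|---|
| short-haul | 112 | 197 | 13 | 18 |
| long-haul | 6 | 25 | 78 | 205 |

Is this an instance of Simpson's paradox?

Short-haul: Coastal Air 112/197 = 56.9%, Pacifica 13/18 = 72.2% → Pacifica
Long-haul: Coastal Air 6/25 = 24.0%, Pacifica 78/205 = 38.0% → Pacifica
Overall: Coastal Air 118/222 = 53.2%, Pacifica 91/223 = 40.8% → Coastal Air
Pacifica wins each route group but Coastal Air wins overall — the comparison reverses. Pacifica's flights skew toward long-haul, which has a lower base rate.

Yes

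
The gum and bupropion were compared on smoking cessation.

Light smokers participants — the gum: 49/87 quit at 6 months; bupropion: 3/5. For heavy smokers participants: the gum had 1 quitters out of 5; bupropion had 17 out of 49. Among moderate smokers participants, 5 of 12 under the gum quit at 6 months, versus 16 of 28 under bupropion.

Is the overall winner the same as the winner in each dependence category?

Light smokers: the gum 49/87 = 56.3%, bupropion 3/5 = 60.0% → bupropion
Heavy smokers: the gum 1/5 = 20.0%, bupropion 17/49 = 34.7% → bupropion
Moderate smokers: the gum 5/12 = 41.7%, bupropion 16/28 = 57.1% → bupropion
Overall: the gum 55/104 = 52.9%, bupropion 36/82 = 43.9% → the gum
Bupropion wins each dependence group but the gum wins overall — the comparison reverses. Bupropion's participants skew toward heavy smokers, which has a lower base rate.

No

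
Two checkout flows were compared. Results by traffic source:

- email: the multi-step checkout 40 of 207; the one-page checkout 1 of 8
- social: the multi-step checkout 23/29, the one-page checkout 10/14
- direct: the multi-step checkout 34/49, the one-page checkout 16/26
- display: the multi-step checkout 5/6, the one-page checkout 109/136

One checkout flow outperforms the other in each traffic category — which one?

the multi-step checkout

Email: the multi-step checkout 40/207 = 19.3%, the one-page checkout 1/8 = 12.5% → the multi-step checkout
Social: the multi-step checkout 23/29 = 79.3%, the one-page checkout 10/14 = 71.4% → the multi-step checkout
Direct: the multi-step checkout 34/49 = 69.4%, the one-page checkout 16/26 = 61.5% → the multi-step checkout
Display: the multi-step checkout 5/6 = 83.3%, the one-page checkout 109/136 = 80.1% → the multi-step checkout
The multi-step checkout has the higher rate in all 4 groups.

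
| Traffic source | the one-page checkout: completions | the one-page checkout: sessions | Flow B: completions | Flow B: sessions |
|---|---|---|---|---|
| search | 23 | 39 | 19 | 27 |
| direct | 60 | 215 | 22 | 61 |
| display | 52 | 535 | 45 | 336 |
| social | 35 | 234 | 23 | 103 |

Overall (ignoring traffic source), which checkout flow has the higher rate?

Search: the one-page checkout 23/39 = 59.0%, Flow B 19/27 = 70.4% → Flow B
Direct: the one-page checkout 60/215 = 27.9%, Flow B 22/61 = 36.1% → Flow B
Display: the one-page checkout 52/535 = 9.7%, Flow B 45/336 = 13.4% → Flow B
Social: the one-page checkout 35/234 = 15.0%, Flow B 23/103 = 22.3% → Flow B
Overall: the one-page checkout 170/1023 = 16.6%, Flow B 109/527 = 20.7% → Flow B

Flow B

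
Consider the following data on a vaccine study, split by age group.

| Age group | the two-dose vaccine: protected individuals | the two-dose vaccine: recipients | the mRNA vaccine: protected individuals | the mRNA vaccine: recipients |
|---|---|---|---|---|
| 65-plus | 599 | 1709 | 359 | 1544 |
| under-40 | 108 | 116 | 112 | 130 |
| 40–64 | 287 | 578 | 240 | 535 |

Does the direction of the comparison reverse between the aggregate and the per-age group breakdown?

65-plus: the two-dose vaccine 599/1709 = 35.0%, the mRNA vaccine 359/1544 = 23.3% → the two-dose vaccine
Under-40: the two-dose vaccine 108/116 = 93.1%, the mRNA vaccine 112/130 = 86.2% → the two-dose vaccine
40–64: the two-dose vaccine 287/578 = 49.7%, the mRNA vaccine 240/535 = 44.9% → the two-dose vaccine
Overall: the two-dose vaccine 994/2403 = 41.4%, the mRNA vaccine 711/2209 = 32.2% → the two-dose vaccine
The two-dose vaccine wins overall and in every age group — no reversal.

No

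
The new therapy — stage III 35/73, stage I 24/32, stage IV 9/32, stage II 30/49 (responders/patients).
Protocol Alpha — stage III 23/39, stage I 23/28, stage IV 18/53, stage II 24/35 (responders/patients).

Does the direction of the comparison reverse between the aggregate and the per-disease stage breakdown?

Stage III: the new therapy 35/73 = 47.9%, Protocol Alpha 23/39 = 59.0% → Protocol Alpha
Stage I: the new therapy 24/32 = 75.0%, Protocol Alpha 23/28 = 82.1% → Protocol Alpha
Stage IV: the new therapy 9/32 = 28.1%, Protocol Alpha 18/53 = 34.0% → Protocol Alpha
Stage II: the new therapy 30/49 = 61.2%, Protocol Alpha 24/35 = 68.6% → Protocol Alpha
Overall: the new therapy 98/186 = 52.7%, Protocol Alpha 88/155 = 56.8% → Protocol Alpha
Protocol Alpha wins overall and in every disease group — no reversal.

No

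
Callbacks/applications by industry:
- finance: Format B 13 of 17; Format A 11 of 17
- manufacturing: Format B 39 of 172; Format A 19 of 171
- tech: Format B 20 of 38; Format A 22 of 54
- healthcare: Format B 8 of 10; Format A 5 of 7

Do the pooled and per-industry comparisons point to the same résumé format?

Finance: Format B 13/17 = 76.5%, Format A 11/17 = 64.7% → Format B
Manufacturing: Format B 39/172 = 22.7%, Format A 19/171 = 11.1% → Format B
Tech: Format B 20/38 = 52.6%, Format A 22/54 = 40.7% → Format B
Healthcare: Format B 8/10 = 80.0%, Format A 5/7 = 71.4% → Format B
Overall: Format B 80/237 = 33.8%, Format A 57/249 = 22.9% → Format B
Format B wins overall and in every industry group — no reversal.

Yes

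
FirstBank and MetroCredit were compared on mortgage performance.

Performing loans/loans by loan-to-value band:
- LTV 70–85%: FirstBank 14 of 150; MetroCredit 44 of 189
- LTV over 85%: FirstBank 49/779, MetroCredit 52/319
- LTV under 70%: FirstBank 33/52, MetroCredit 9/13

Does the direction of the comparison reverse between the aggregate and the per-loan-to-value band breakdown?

No

LTV 70–85%: FirstBank 14/150 = 9.3%, MetroCredit 44/189 = 23.3% → MetroCredit
LTV over 85%: FirstBank 49/779 = 6.3%, MetroCredit 52/319 = 16.3% → MetroCredit
LTV under 70%: FirstBank 33/52 = 63.5%, MetroCredit 9/13 = 69.2% → MetroCredit
Overall: FirstBank 96/981 = 9.8%, MetroCredit 105/521 = 20.2% → MetroCredit
MetroCredit wins overall and in every loan-to-value group — no reversal.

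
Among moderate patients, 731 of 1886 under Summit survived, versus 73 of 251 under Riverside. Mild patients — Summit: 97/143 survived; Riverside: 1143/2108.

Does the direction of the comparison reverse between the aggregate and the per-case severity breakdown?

Moderate: Summit 731/1886 = 38.8%, Riverside 73/251 = 29.1% → Summit
Mild: Summit 97/143 = 67.8%, Riverside 1143/2108 = 54.2% → Summit
Overall: Summit 828/2029 = 40.8%, Riverside 1216/2359 = 51.5% → Riverside
Summit wins each case group but Riverside wins overall — the comparison reverses. Summit's patients skew toward moderate, which has a lower base rate.

Yes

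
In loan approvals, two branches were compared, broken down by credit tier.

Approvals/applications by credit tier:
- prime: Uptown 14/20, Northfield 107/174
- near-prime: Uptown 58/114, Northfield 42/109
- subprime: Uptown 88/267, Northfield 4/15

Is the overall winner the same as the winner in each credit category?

Prime: Uptown 14/20 = 70.0%, Northfield 107/174 = 61.5% → Uptown
Near-prime: Uptown 58/114 = 50.9%, Northfield 42/109 = 38.5% → Uptown
Subprime: Uptown 88/267 = 33.0%, Northfield 4/15 = 26.7% → Uptown
Overall: Uptown 160/401 = 39.9%, Northfield 153/298 = 51.3% → Northfield
Uptown wins each credit group but Northfield wins overall — the comparison reverses. Uptown's applications skew toward subprime, which has a lower base rate.

No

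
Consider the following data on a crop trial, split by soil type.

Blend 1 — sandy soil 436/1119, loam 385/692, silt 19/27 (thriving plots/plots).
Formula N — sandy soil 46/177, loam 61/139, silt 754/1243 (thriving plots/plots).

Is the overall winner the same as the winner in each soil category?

No

Sandy soil: Blend 1 436/1119 = 39.0%, Formula N 46/177 = 26.0% → Blend 1
Loam: Blend 1 385/692 = 55.6%, Formula N 61/139 = 43.9% → Blend 1
Silt: Blend 1 19/27 = 70.4%, Formula N 754/1243 = 60.7% → Blend 1
Overall: Blend 1 840/1838 = 45.7%, Formula N 861/1559 = 55.2% → Formula N
Blend 1 wins each soil group but Formula N wins overall — the comparison reverses. Blend 1's plots skew toward sandy soil, which has a lower base rate.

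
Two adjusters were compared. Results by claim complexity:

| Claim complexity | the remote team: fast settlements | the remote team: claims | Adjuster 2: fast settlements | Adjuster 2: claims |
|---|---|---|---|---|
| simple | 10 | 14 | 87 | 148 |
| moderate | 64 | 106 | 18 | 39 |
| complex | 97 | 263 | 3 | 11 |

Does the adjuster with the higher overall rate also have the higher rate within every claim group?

Simple: the remote team 10/14 = 71.4%, Adjuster 2 87/148 = 58.8% → the remote team
Moderate: the remote team 64/106 = 60.4%, Adjuster 2 18/39 = 46.2% → the remote team
Complex: the remote team 97/263 = 36.9%, Adjuster 2 3/11 = 27.3% → the remote team
Overall: the remote team 171/383 = 44.6%, Adjuster 2 108/198 = 54.5% → Adjuster 2
The remote team wins each claim group but Adjuster 2 wins overall — the comparison reverses. The remote team's claims skew toward complex, which has a lower base rate.

No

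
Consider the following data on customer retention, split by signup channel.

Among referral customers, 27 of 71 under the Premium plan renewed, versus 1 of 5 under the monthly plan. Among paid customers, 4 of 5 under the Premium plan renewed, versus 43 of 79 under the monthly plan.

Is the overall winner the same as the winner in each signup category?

No

Referral: the Premium plan 27/71 = 38.0%, the monthly plan 1/5 = 20.0% → the Premium plan
Paid: the Premium plan 4/5 = 80.0%, the monthly plan 43/79 = 54.4% → the Premium plan
Overall: the Premium plan 31/76 = 40.8%, the monthly plan 44/84 = 52.4% → the monthly plan
The Premium plan wins each signup group but the monthly plan wins overall — the comparison reverses. The Premium plan's customers skew toward referral, which has a lower base rate.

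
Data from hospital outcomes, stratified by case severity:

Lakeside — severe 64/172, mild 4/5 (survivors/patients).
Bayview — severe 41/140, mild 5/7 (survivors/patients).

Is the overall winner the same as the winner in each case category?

Severe: Lakeside 64/172 = 37.2%, Bayview 41/140 = 29.3% → Lakeside
Mild: Lakeside 4/5 = 80.0%, Bayview 5/7 = 71.4% → Lakeside
Overall: Lakeside 68/177 = 38.4%, Bayview 46/147 = 31.3% → Lakeside
Lakeside wins overall and in every case group — no reversal.

Yes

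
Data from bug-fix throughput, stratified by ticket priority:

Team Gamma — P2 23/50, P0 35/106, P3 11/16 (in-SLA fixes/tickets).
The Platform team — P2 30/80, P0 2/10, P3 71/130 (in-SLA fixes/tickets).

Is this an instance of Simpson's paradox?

P2: Team Gamma 23/50 = 46.0%, the Platform team 30/80 = 37.5% → Team Gamma
P0: Team Gamma 35/106 = 33.0%, the Platform team 2/10 = 20.0% → Team Gamma
P3: Team Gamma 11/16 = 68.8%, the Platform team 71/130 = 54.6% → Team Gamma
Overall: Team Gamma 69/172 = 40.1%, the Platform team 103/220 = 46.8% → the Platform team
Team Gamma wins each ticket group but the Platform team wins overall — the comparison reverses. Team Gamma's tickets skew toward P0, which has a lower base rate.

Yes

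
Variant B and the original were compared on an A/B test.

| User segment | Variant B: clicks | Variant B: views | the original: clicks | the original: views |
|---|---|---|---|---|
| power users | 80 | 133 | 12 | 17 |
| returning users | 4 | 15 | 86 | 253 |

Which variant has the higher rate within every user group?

the original

Power users: Variant B 80/133 = 60.2%, the original 12/17 = 70.6% → the original
Returning users: Variant B 4/15 = 26.7%, the original 86/253 = 34.0% → the original
The original has the higher rate in both groups.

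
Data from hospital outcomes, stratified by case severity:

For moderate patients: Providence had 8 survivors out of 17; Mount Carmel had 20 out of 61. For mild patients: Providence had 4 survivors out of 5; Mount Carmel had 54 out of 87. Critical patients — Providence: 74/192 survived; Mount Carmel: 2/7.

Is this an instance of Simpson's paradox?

Moderate: Providence 8/17 = 47.1%, Mount Carmel 20/61 = 32.8% → Providence
Mild: Providence 4/5 = 80.0%, Mount Carmel 54/87 = 62.1% → Providence
Critical: Providence 74/192 = 38.5%, Mount Carmel 2/7 = 28.6% → Providence
Overall: Providence 86/214 = 40.2%, Mount Carmel 76/155 = 49.0% → Mount Carmel
Providence wins each case group but Mount Carmel wins overall — the comparison reverses. Providence's patients skew toward critical, which has a lower base rate.

Yes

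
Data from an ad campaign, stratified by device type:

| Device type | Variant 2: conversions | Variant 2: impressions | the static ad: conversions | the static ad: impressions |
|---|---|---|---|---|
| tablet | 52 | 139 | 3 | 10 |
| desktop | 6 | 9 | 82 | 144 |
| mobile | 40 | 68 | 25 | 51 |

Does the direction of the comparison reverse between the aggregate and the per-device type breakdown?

Tablet: Variant 2 52/139 = 37.4%, the static ad 3/10 = 30.0% → Variant 2
Desktop: Variant 2 6/9 = 66.7%, the static ad 82/144 = 56.9% → Variant 2
Mobile: Variant 2 40/68 = 58.8%, the static ad 25/51 = 49.0% → Variant 2
Overall: Variant 2 98/216 = 45.4%, the static ad 110/205 = 53.7% → the static ad
Variant 2 wins each device group but the static ad wins overall — the comparison reverses. Variant 2's impressions skew toward tablet, which has a lower base rate.

Yes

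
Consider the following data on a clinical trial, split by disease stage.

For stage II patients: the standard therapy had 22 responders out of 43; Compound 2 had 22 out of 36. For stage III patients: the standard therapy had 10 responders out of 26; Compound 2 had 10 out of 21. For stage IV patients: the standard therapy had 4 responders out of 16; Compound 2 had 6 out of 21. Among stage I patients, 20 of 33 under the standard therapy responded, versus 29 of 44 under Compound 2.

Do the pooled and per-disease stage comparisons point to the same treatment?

Yes

Stage II: the standard therapy 22/43 = 51.2%, Compound 2 22/36 = 61.1% → Compound 2
Stage III: the standard therapy 10/26 = 38.5%, Compound 2 10/21 = 47.6% → Compound 2
Stage IV: the standard therapy 4/16 = 25.0%, Compound 2 6/21 = 28.6% → Compound 2
Stage I: the standard therapy 20/33 = 60.6%, Compound 2 29/44 = 65.9% → Compound 2
Overall: the standard therapy 56/118 = 47.5%, Compound 2 67/122 = 54.9% → Compound 2
Compound 2 wins overall and in every disease group — no reversal.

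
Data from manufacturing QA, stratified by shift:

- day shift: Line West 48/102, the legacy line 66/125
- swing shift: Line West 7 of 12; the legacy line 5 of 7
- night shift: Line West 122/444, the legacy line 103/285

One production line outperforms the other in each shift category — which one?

the legacy line

Day shift: Line West 48/102 = 47.1%, the legacy line 66/125 = 52.8% → the legacy line
Swing shift: Line West 7/12 = 58.3%, the legacy line 5/7 = 71.4% → the legacy line
Night shift: Line West 122/444 = 27.5%, the legacy line 103/285 = 36.1% → the legacy line
The legacy line has the higher rate in all 3 groups.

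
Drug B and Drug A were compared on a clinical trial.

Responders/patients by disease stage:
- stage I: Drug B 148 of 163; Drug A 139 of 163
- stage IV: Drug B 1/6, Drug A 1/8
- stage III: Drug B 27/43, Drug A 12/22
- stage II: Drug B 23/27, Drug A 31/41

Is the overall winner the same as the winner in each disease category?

Yes

Stage I: Drug B 148/163 = 90.8%, Drug A 139/163 = 85.3% → Drug B
Stage IV: Drug B 1/6 = 16.7%, Drug A 1/8 = 12.5% → Drug B
Stage III: Drug B 27/43 = 62.8%, Drug A 12/22 = 54.5% → Drug B
Stage II: Drug B 23/27 = 85.2%, Drug A 31/41 = 75.6% → Drug B
Overall: Drug B 199/239 = 83.3%, Drug A 183/234 = 78.2% → Drug B
Drug B wins overall and in every disease group — no reversal.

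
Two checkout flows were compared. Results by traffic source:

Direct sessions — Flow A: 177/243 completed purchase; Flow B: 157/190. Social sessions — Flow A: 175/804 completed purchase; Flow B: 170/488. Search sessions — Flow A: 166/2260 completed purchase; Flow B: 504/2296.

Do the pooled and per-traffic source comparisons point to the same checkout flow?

Yes

Direct: Flow A 177/243 = 72.8%, Flow B 157/190 = 82.6% → Flow B
Social: Flow A 175/804 = 21.8%, Flow B 170/488 = 34.8% → Flow B
Search: Flow A 166/2260 = 7.3%, Flow B 504/2296 = 22.0% → Flow B
Overall: Flow A 518/3307 = 15.7%, Flow B 831/2974 = 27.9% → Flow B
Flow B wins overall and in every traffic group — no reversal.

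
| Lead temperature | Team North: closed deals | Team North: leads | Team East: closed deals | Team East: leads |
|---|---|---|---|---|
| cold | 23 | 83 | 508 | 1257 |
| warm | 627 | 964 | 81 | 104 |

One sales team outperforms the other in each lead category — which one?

Team East

Cold: Team North 23/83 = 27.7%, Team East 508/1257 = 40.4% → Team East
Warm: Team North 627/964 = 65.0%, Team East 81/104 = 77.9% → Team East
Team East has the higher rate in both groups.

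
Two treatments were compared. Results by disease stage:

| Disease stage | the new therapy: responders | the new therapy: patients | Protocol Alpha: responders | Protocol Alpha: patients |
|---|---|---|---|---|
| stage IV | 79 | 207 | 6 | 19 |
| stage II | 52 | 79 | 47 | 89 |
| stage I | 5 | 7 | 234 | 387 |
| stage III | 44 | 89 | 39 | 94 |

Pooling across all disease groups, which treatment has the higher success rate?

Stage IV: the new therapy 79/207 = 38.2%, Protocol Alpha 6/19 = 31.6% → the new therapy
Stage II: the new therapy 52/79 = 65.8%, Protocol Alpha 47/89 = 52.8% → the new therapy
Stage I: the new therapy 5/7 = 71.4%, Protocol Alpha 234/387 = 60.5% → the new therapy
Stage III: the new therapy 44/89 = 49.4%, Protocol Alpha 39/94 = 41.5% → the new therapy
Overall: the new therapy 180/382 = 47.1%, Protocol Alpha 326/589 = 55.3% → Protocol Alpha
(The new therapy wins every disease group but Protocol Alpha wins overall — the new therapy's patients skew toward the low-rate stage IV group.)

Protocol Alpha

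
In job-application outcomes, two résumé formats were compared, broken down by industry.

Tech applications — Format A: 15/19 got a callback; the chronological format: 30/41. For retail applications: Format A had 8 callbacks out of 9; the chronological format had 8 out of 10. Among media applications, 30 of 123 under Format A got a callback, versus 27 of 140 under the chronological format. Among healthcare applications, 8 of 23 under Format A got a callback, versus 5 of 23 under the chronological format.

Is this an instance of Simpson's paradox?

Tech: Format A 15/19 = 78.9%, the chronological format 30/41 = 73.2% → Format A
Retail: Format A 8/9 = 88.9%, the chronological format 8/10 = 80.0% → Format A
Media: Format A 30/123 = 24.4%, the chronological format 27/140 = 19.3% → Format A
Healthcare: Format A 8/23 = 34.8%, the chronological format 5/23 = 21.7% → Format A
Overall: Format A 61/174 = 35.1%, the chronological format 70/214 = 32.7% → Format A
Format A wins overall and in every industry group — no reversal.

No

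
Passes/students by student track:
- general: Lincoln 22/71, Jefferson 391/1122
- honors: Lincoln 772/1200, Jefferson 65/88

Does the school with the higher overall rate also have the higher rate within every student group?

General: Lincoln 22/71 = 31.0%, Jefferson 391/1122 = 34.8% → Jefferson
Honors: Lincoln 772/1200 = 64.3%, Jefferson 65/88 = 73.9% → Jefferson
Overall: Lincoln 794/1271 = 62.5%, Jefferson 456/1210 = 37.7% → Lincoln
Jefferson wins each student group but Lincoln wins overall — the comparison reverses. Jefferson's students skew toward general, which has a lower base rate.

No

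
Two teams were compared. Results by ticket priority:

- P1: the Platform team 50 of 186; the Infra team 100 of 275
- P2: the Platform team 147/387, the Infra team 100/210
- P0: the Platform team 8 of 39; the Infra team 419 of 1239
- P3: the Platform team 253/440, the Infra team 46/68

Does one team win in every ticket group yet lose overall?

P1: the Platform team 50/186 = 26.9%, the Infra team 100/275 = 36.4% → the Infra team
P2: the Platform team 147/387 = 38.0%, the Infra team 100/210 = 47.6% → the Infra team
P0: the Platform team 8/39 = 20.5%, the Infra team 419/1239 = 33.8% → the Infra team
P3: the Platform team 253/440 = 57.5%, the Infra team 46/68 = 67.6% → the Infra team
Overall: the Platform team 458/1052 = 43.5%, the Infra team 665/1792 = 37.1% → the Platform team
The Infra team wins each ticket group but the Platform team wins overall — the comparison reverses. The Infra team's tickets skew toward P0, which has a lower base rate.

Yes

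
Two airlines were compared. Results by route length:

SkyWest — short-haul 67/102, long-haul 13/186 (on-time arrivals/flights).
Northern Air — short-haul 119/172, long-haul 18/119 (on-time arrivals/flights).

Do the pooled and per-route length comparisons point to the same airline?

Yes

Short-haul: SkyWest 67/102 = 65.7%, Northern Air 119/172 = 69.2% → Northern Air
Long-haul: SkyWest 13/186 = 7.0%, Northern Air 18/119 = 15.1% → Northern Air
Overall: SkyWest 80/288 = 27.8%, Northern Air 137/291 = 47.1% → Northern Air
Northern Air wins overall and in every route group — no reversal.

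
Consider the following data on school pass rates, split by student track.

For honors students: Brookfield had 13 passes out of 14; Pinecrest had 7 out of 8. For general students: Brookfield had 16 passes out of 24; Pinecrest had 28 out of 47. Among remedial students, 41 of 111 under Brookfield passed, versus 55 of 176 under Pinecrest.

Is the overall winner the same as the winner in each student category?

Honors: Brookfield 13/14 = 92.9%, Pinecrest 7/8 = 87.5% → Brookfield
General: Brookfield 16/24 = 66.7%, Pinecrest 28/47 = 59.6% → Brookfield
Remedial: Brookfield 41/111 = 36.9%, Pinecrest 55/176 = 31.2% → Brookfield
Overall: Brookfield 70/149 = 47.0%, Pinecrest 90/231 = 39.0% → Brookfield
Brookfield wins overall and in every student group — no reversal.

Yes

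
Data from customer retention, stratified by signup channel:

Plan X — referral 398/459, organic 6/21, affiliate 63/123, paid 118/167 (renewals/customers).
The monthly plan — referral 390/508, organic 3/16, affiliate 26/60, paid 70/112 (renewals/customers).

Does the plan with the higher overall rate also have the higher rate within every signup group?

Referral: Plan X 398/459 = 86.7%, the monthly plan 390/508 = 76.8% → Plan X
Organic: Plan X 6/21 = 28.6%, the monthly plan 3/16 = 18.8% → Plan X
Affiliate: Plan X 63/123 = 51.2%, the monthly plan 26/60 = 43.3% → Plan X
Paid: Plan X 118/167 = 70.7%, the monthly plan 70/112 = 62.5% → Plan X
Overall: Plan X 585/770 = 76.0%, the monthly plan 489/696 = 70.3% → Plan X
Plan X wins overall and in every signup group — no reversal.

Yes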